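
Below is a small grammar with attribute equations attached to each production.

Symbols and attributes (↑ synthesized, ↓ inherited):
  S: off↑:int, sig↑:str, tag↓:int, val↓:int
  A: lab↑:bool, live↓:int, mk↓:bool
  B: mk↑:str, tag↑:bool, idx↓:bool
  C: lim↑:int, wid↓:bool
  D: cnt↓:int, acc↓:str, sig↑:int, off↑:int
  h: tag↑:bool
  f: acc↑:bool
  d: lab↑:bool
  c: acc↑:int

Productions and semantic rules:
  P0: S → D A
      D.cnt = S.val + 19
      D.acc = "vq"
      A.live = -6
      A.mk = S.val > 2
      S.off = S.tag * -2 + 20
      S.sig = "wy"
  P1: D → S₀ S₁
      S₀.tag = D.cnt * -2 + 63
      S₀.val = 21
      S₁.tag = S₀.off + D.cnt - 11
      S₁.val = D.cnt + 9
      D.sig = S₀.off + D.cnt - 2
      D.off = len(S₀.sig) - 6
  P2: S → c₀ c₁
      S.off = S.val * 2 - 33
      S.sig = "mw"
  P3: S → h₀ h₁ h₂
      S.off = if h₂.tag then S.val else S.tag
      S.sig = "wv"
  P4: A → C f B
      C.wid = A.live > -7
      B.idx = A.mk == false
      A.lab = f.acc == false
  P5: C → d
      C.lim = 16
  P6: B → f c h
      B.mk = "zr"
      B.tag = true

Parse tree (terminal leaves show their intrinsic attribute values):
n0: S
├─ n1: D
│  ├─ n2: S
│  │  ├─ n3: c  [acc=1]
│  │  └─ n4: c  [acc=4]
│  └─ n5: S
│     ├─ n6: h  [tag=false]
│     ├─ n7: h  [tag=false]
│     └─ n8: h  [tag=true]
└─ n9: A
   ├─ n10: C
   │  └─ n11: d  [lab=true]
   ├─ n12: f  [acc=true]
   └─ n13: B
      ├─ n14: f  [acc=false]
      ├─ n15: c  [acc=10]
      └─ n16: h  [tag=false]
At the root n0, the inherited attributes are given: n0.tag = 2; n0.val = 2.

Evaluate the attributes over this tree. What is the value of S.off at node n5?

30

1. n0.tag = 2  [given at root]
2. n0.val = 2  [given at root]
3. n1.cnt = 21  [S.val + 19]
4. n1.acc = "vq"  ["vq"]
5. n2.tag = 21  [D.cnt * -2 + 63]
6. n2.val = 21  [21]
7. n3.acc = 1  [terminal]
8. n4.acc = 4  [terminal]
9. n2.off = 9  [S.val * 2 - 33]
10. n2.sig = "mw"  ["mw"]
11. n5.tag = 19  [S₀.off + D.cnt - 11]
12. n5.val = 30  [D.cnt + 9]
13. n6.tag = false  [terminal]
14. n7.tag = false  [terminal]
15. n8.tag = true  [terminal]
16. n5.off = 30  [if h₂.tag then S.val else S.tag]
17. n5.sig = "wv"  ["wv"]
18. n1.sig = 28  [S₀.off + D.cnt - 2]
19. n1.off = -4  [len(S₀.sig) - 6]
20. n9.live = -6  [-6]
21. n9.mk = false  [S.val > 2]
22. n10.wid = true  [A.live > -7]
23. n11.lab = true  [terminal]
24. n10.lim = 16  [16]
25. n12.acc = true  [terminal]
26. n13.idx = true  [A.mk == false]
27. n14.acc = false  [terminal]
28. n15.acc = 10  [terminal]
29. n16.tag = false  [terminal]
30. n13.mk = "zr"  ["zr"]
31. n13.tag = true  [true]
32. n9.lab = false  [f.acc == false]
33. n0.off = 16  [S.tag * -2 + 20]
34. n0.sig = "wy"  ["wy"]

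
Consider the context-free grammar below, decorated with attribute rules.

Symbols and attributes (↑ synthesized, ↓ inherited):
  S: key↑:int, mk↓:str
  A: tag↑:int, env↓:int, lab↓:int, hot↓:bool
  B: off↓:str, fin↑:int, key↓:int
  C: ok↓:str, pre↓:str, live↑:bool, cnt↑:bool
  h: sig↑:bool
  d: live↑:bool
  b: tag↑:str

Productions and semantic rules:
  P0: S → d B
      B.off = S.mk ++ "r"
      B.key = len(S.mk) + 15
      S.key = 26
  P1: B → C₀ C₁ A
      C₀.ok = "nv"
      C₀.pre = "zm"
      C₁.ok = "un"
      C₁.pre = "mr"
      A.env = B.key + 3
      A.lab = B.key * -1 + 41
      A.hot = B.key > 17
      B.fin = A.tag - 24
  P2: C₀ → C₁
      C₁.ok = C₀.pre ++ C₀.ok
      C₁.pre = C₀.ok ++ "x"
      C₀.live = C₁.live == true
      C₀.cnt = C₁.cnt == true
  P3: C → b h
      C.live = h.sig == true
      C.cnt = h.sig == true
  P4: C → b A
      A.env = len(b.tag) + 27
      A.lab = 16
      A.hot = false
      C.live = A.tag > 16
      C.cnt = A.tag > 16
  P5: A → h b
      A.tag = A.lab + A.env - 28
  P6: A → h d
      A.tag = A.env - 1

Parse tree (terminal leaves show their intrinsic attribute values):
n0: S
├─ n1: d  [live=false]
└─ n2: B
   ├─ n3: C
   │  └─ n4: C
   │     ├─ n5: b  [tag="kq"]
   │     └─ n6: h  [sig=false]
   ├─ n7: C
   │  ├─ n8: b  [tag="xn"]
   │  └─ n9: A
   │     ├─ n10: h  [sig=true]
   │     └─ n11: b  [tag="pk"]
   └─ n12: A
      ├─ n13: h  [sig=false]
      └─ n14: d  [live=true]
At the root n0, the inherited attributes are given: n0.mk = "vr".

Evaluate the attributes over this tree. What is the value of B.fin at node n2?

-5

1. n0.mk = "vr"  [given at root]
2. n1.live = false  [terminal]
3. n2.off = "vrr"  [S.mk ++ "r"]
4. n2.key = 17  [len(S.mk) + 15]
5. n3.ok = "nv"  ["nv"]
6. n3.pre = "zm"  ["zm"]
7. n4.ok = "zmnv"  [C₀.pre ++ C₀.ok]
8. n4.pre = "nvx"  [C₀.ok ++ "x"]
9. n5.tag = "kq"  [terminal]
10. n6.sig = false  [terminal]
11. n4.live = false  [h.sig == true]
12. n4.cnt = false  [h.sig == true]
13. n3.live = false  [C₁.live == true]
14. n3.cnt = false  [C₁.cnt == true]
15. n7.ok = "un"  ["un"]
16. n7.pre = "mr"  ["mr"]
17. n8.tag = "xn"  [terminal]
18. n9.env = 29  [len(b.tag) + 27]
19. n9.lab = 16  [16]
20. n9.hot = false  [false]
21. n10.sig = true  [terminal]
22. n11.tag = "pk"  [terminal]
23. n9.tag = 17  [A.lab + A.env - 28]
24. n7.live = true  [A.tag > 16]
25. n7.cnt = true  [A.tag > 16]
26. n12.env = 20  [B.key + 3]
27. n12.lab = 24  [B.key * -1 + 41]
28. n12.hot = false  [B.key > 17]
29. n13.sig = false  [terminal]
30. n14.live = true  [terminal]
31. n12.tag = 19  [A.env - 1]
32. n2.fin = -5  [A.tag - 24]
33. n0.key = 26  [26]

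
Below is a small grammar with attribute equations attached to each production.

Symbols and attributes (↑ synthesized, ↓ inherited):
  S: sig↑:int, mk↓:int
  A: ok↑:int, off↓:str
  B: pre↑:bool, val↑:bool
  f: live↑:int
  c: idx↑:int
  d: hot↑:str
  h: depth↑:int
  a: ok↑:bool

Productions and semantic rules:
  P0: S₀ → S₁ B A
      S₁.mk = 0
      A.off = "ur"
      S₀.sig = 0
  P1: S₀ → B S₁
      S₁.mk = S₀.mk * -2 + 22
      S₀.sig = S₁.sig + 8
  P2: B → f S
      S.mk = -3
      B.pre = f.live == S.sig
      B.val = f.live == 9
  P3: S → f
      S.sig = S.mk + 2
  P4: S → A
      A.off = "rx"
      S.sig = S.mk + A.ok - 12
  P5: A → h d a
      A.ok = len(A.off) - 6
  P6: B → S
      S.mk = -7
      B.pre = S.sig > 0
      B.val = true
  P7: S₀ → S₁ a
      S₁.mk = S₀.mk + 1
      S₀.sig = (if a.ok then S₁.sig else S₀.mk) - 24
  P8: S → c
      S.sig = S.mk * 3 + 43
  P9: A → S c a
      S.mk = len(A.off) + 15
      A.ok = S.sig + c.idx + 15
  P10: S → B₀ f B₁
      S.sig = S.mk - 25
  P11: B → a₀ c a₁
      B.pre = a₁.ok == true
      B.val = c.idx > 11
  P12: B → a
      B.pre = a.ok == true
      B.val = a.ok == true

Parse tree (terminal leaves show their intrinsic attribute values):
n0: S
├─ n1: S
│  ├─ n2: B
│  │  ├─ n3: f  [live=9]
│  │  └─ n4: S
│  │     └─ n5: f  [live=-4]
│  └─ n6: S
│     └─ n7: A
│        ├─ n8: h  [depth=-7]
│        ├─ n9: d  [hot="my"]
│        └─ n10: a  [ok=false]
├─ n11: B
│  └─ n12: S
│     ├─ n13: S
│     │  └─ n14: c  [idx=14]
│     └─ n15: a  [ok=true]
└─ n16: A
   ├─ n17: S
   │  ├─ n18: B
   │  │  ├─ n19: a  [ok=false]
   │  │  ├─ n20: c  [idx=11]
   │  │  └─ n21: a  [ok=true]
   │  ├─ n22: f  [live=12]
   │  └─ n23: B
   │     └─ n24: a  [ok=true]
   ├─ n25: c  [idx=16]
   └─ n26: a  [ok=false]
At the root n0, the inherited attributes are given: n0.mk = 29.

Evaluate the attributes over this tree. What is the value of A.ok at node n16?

23

1. n0.mk = 29  [given at root]
2. n1.mk = 0  [0]
3. n3.live = 9  [terminal]
4. n4.mk = -3  [-3]
5. n5.live = -4  [terminal]
6. n4.sig = -1  [S.mk + 2]
7. n2.pre = false  [f.live == S.sig]
8. n2.val = true  [f.live == 9]
9. n6.mk = 22  [S₀.mk * -2 + 22]
10. n7.off = "rx"  ["rx"]
11. n8.depth = -7  [terminal]
12. n9.hot = "my"  [terminal]
13. n10.ok = false  [terminal]
14. n7.ok = -4  [len(A.off) - 6]
15. n6.sig = 6  [S.mk + A.ok - 12]
16. n1.sig = 14  [S₁.sig + 8]
17. n12.mk = -7  [-7]
18. n13.mk = -6  [S₀.mk + 1]
19. n14.idx = 14  [terminal]
20. n13.sig = 25  [S.mk * 3 + 43]
21. n15.ok = true  [terminal]
22. n12.sig = 1  [(if a.ok then S₁.sig else S₀.mk) - 24]
23. n11.pre = true  [S.sig > 0]
24. n11.val = true  [true]
25. n16.off = "ur"  ["ur"]
26. n17.mk = 17  [len(A.off) + 15]
27. n19.ok = false  [terminal]
28. n20.idx = 11  [terminal]
29. n21.ok = true  [terminal]
30. n18.pre = true  [a₁.ok == true]
31. n18.val = false  [c.idx > 11]
32. n22.live = 12  [terminal]
33. n24.ok = true  [terminal]
34. n23.pre = true  [a.ok == true]
35. n23.val = true  [a.ok == true]
36. n17.sig = -8  [S.mk - 25]
37. n25.idx = 16  [terminal]
38. n26.ok = false  [terminal]
39. n16.ok = 23  [S.sig + c.idx + 15]
40. n0.sig = 0  [0]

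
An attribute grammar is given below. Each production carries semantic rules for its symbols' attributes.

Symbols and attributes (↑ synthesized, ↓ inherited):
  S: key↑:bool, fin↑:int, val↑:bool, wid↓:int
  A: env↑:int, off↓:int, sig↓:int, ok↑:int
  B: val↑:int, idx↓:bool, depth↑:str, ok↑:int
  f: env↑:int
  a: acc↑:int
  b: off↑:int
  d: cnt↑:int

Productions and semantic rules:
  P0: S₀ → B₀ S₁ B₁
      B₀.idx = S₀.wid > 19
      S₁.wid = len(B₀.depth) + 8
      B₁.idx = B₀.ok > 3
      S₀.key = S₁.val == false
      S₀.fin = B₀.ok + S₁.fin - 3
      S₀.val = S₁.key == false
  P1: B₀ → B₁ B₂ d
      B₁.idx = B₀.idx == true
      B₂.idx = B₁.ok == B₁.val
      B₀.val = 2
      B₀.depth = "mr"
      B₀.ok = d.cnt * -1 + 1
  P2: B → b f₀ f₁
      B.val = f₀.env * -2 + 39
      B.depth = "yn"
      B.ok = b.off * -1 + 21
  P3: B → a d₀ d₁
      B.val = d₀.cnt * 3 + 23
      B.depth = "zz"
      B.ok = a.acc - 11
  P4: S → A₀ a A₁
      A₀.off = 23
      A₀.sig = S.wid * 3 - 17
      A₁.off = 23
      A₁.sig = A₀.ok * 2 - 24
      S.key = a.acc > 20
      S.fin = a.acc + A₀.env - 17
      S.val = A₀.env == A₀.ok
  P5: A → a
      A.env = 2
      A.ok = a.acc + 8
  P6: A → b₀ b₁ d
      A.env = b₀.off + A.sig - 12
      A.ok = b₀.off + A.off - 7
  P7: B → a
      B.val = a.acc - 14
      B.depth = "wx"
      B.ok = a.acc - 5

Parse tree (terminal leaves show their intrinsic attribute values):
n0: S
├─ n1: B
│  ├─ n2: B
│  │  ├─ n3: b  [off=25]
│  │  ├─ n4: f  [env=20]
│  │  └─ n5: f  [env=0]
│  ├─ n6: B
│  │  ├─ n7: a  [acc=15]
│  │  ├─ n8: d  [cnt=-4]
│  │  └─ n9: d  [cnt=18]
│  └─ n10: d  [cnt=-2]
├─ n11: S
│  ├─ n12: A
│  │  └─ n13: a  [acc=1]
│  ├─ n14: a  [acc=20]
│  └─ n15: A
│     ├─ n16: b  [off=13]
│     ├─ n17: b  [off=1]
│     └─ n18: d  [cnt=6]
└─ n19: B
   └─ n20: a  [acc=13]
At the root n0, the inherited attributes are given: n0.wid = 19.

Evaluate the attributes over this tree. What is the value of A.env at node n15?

-5

1. n0.wid = 19  [given at root]
2. n1.idx = false  [S₀.wid > 19]
3. n2.idx = false  [B₀.idx == true]
4. n3.off = 25  [terminal]
5. n4.env = 20  [terminal]
6. n5.env = 0  [terminal]
7. n2.val = -1  [f₀.env * -2 + 39]
8. n2.depth = "yn"  ["yn"]
9. n2.ok = -4  [b.off * -1 + 21]
10. n6.idx = false  [B₁.ok == B₁.val]
11. n7.acc = 15  [terminal]
12. n8.cnt = -4  [terminal]
13. n9.cnt = 18  [terminal]
14. n6.val = 11  [d₀.cnt * 3 + 23]
15. n6.depth = "zz"  ["zz"]
16. n6.ok = 4  [a.acc - 11]
17. n10.cnt = -2  [terminal]
18. n1.val = 2  [2]
19. n1.depth = "mr"  ["mr"]
20. n1.ok = 3  [d.cnt * -1 + 1]
21. n11.wid = 10  [len(B₀.depth) + 8]
22. n12.off = 23  [23]
23. n12.sig = 13  [S.wid * 3 - 17]
24. n13.acc = 1  [terminal]
25. n12.env = 2  [2]
26. n12.ok = 9  [a.acc + 8]
27. n14.acc = 20  [terminal]
28. n15.off = 23  [23]
29. n15.sig = -6  [A₀.ok * 2 - 24]
30. n16.off = 13  [terminal]
31. n17.off = 1  [terminal]
32. n18.cnt = 6  [terminal]
33. n15.env = -5  [b₀.off + A.sig - 12]
34. n15.ok = 29  [b₀.off + A.off - 7]
35. n11.key = false  [a.acc > 20]
36. n11.fin = 5  [a.acc + A₀.env - 17]
37. n11.val = false  [A₀.env == A₀.ok]
38. n19.idx = false  [B₀.ok > 3]
39. n20.acc = 13  [terminal]
40. n19.val = -1  [a.acc - 14]
41. n19.depth = "wx"  ["wx"]
42. n19.ok = 8  [a.acc - 5]
43. n0.key = true  [S₁.val == false]
44. n0.fin = 5  [B₀.ok + S₁.fin - 3]
45. n0.val = true  [S₁.key == false]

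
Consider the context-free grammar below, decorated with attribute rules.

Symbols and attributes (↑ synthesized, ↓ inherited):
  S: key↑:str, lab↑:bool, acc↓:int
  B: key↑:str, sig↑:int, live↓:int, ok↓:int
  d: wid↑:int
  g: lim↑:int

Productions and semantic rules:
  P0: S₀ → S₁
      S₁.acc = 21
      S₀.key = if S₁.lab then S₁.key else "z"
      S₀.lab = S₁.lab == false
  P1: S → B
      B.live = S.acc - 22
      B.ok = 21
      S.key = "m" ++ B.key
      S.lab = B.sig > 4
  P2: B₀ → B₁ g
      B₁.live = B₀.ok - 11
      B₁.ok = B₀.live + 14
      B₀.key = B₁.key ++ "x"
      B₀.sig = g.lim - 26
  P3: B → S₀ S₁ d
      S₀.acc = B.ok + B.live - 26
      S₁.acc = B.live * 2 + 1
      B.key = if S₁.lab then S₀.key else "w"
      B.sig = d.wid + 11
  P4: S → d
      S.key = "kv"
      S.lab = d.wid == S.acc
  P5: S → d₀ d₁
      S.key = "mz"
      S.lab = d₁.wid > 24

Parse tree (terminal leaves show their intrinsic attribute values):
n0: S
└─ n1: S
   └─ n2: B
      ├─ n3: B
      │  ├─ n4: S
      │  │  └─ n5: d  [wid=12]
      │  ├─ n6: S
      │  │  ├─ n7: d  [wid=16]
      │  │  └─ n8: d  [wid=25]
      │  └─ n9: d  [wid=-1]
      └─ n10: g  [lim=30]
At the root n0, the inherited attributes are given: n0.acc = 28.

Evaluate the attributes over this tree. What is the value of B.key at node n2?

"kvx"

1. n0.acc = 28  [given at root]
2. n1.acc = 21  [21]
3. n2.live = -1  [S.acc - 22]
4. n2.ok = 21  [21]
5. n3.live = 10  [B₀.ok - 11]
6. n3.ok = 13  [B₀.live + 14]
7. n4.acc = -3  [B.ok + B.live - 26]
8. n5.wid = 12  [terminal]
9. n4.key = "kv"  ["kv"]
10. n4.lab = false  [d.wid == S.acc]
11. n6.acc = 21  [B.live * 2 + 1]
12. n7.wid = 16  [terminal]
13. n8.wid = 25  [terminal]
14. n6.key = "mz"  ["mz"]
15. n6.lab = true  [d₁.wid > 24]
16. n9.wid = -1  [terminal]
17. n3.key = "kv"  [if S₁.lab then S₀.key else "w"]
18. n3.sig = 10  [d.wid + 11]
19. n10.lim = 30  [terminal]
20. n2.key = "kvx"  [B₁.key ++ "x"]
21. n2.sig = 4  [g.lim - 26]
22. n1.key = "mkvx"  ["m" ++ B.key]
23. n1.lab = false  [B.sig > 4]
24. n0.key = "z"  [if S₁.lab then S₁.key else "z"]
25. n0.lab = true  [S₁.lab == false]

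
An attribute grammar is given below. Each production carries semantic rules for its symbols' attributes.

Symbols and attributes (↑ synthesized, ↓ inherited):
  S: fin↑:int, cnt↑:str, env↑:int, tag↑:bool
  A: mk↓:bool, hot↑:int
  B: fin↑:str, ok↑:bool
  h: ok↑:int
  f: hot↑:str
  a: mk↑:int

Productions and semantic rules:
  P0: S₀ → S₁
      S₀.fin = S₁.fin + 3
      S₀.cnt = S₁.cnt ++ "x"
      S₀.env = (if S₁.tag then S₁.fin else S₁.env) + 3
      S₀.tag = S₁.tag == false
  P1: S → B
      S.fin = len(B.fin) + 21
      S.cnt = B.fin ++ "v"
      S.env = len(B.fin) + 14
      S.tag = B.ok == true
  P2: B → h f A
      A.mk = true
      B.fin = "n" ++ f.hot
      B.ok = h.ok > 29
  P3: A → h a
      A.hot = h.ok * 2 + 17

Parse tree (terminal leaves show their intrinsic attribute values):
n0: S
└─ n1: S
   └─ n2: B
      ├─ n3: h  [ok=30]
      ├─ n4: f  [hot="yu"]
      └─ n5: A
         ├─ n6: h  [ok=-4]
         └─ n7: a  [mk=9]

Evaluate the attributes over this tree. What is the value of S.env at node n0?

27

1. n3.ok = 30  [terminal]
2. n4.hot = "yu"  [terminal]
3. n5.mk = true  [true]
4. n6.ok = -4  [terminal]
5. n7.mk = 9  [terminal]
6. n5.hot = 9  [h.ok * 2 + 17]
7. n2.fin = "nyu"  ["n" ++ f.hot]
8. n2.ok = true  [h.ok > 29]
9. n1.fin = 24  [len(B.fin) + 21]
10. n1.cnt = "nyuv"  [B.fin ++ "v"]
11. n1.env = 17  [len(B.fin) + 14]
12. n1.tag = true  [B.ok == true]
13. n0.fin = 27  [S₁.fin + 3]
14. n0.cnt = "nyuvx"  [S₁.cnt ++ "x"]
15. n0.env = 27  [(if S₁.tag then S₁.fin else S₁.env) + 3]
16. n0.tag = false  [S₁.tag == false]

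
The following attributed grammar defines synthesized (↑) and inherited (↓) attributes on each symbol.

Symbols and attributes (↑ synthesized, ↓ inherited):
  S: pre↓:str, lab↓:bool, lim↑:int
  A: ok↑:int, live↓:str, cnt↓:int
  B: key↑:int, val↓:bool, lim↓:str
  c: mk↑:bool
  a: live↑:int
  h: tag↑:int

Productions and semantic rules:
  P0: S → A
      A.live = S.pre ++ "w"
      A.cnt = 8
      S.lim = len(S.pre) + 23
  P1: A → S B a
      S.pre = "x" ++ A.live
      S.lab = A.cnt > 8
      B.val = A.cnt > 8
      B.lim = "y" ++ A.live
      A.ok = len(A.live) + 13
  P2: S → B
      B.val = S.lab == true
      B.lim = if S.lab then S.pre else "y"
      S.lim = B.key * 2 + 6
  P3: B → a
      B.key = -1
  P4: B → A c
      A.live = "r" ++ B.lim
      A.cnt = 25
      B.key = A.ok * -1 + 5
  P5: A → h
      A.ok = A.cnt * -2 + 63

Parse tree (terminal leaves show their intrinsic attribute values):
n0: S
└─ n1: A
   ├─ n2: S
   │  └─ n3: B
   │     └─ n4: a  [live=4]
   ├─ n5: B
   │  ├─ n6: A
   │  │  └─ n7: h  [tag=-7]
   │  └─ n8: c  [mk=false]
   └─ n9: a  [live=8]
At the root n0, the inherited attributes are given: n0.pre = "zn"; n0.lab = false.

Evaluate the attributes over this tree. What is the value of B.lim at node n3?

"y"

1. n0.pre = "zn"  [given at root]
2. n0.lab = false  [given at root]
3. n1.live = "znw"  [S.pre ++ "w"]
4. n1.cnt = 8  [8]
5. n2.pre = "xznw"  ["x" ++ A.live]
6. n2.lab = false  [A.cnt > 8]
7. n3.val = false  [S.lab == true]
8. n3.lim = "y"  [if S.lab then S.pre else "y"]
9. n4.live = 4  [terminal]
10. n3.key = -1  [-1]
11. n2.lim = 4  [B.key * 2 + 6]
12. n5.val = false  [A.cnt > 8]
13. n5.lim = "yznw"  ["y" ++ A.live]
14. n6.live = "ryznw"  ["r" ++ B.lim]
15. n6.cnt = 25  [25]
16. n7.tag = -7  [terminal]
17. n6.ok = 13  [A.cnt * -2 + 63]
18. n8.mk = false  [terminal]
19. n5.key = -8  [A.ok * -1 + 5]
20. n9.live = 8  [terminal]
21. n1.ok = 16  [len(A.live) + 13]
22. n0.lim = 25  [len(S.pre) + 23]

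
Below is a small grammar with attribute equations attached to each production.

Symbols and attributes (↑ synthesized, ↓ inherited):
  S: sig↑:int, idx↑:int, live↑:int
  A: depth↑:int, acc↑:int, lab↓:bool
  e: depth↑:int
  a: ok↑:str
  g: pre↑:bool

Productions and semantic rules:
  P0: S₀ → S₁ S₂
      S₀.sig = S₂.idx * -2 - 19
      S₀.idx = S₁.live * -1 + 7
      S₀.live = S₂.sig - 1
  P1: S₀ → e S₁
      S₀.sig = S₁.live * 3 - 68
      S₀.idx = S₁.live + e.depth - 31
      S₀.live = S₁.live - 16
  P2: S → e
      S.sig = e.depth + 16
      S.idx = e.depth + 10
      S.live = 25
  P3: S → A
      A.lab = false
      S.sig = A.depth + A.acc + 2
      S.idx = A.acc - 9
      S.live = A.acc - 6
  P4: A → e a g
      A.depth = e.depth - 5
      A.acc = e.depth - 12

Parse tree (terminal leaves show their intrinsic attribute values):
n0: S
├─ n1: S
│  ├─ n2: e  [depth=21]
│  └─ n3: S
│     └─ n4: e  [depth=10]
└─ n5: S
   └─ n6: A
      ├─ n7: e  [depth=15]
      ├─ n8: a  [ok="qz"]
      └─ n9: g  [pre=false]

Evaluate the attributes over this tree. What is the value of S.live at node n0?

14

1. n2.depth = 21  [terminal]
2. n4.depth = 10  [terminal]
3. n3.sig = 26  [e.depth + 16]
4. n3.idx = 20  [e.depth + 10]
5. n3.live = 25  [25]
6. n1.sig = 7  [S₁.live * 3 - 68]
7. n1.idx = 15  [S₁.live + e.depth - 31]
8. n1.live = 9  [S₁.live - 16]
9. n6.lab = false  [false]
10. n7.depth = 15  [terminal]
11. n8.ok = "qz"  [terminal]
12. n9.pre = false  [terminal]
13. n6.depth = 10  [e.depth - 5]
14. n6.acc = 3  [e.depth - 12]
15. n5.sig = 15  [A.depth + A.acc + 2]
16. n5.idx = -6  [A.acc - 9]
17. n5.live = -3  [A.acc - 6]
18. n0.sig = -7  [S₂.idx * -2 - 19]
19. n0.idx = -2  [S₁.live * -1 + 7]
20. n0.live = 14  [S₂.sig - 1]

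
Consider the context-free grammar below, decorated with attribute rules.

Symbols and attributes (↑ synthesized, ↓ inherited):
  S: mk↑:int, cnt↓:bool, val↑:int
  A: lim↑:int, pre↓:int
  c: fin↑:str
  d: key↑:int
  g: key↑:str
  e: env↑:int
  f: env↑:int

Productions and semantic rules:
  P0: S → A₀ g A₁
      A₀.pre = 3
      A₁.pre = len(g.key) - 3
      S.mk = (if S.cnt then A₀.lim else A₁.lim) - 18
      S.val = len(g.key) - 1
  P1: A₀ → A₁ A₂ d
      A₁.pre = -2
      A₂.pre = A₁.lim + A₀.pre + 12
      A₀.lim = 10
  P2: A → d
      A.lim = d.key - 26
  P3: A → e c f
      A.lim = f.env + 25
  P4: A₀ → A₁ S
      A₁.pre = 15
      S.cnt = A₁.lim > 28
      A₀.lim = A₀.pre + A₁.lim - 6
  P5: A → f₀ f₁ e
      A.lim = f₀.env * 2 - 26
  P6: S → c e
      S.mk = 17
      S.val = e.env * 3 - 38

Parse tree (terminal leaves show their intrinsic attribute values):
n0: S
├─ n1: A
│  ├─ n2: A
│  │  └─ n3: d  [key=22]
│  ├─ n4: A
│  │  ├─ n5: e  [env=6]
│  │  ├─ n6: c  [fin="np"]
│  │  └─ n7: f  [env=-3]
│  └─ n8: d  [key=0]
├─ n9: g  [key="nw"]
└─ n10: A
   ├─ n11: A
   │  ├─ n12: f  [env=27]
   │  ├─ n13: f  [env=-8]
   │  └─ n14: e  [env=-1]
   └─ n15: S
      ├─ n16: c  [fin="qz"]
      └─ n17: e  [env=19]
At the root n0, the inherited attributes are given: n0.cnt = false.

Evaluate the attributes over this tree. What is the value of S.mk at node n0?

1. n0.cnt = false  [given at root]
2. n1.pre = 3  [3]
3. n2.pre = -2  [-2]
4. n3.key = 22  [terminal]
5. n2.lim = -4  [d.key - 26]
6. n4.pre = 11  [A₁.lim + A₀.pre + 12]
7. n5.env = 6  [terminal]
8. n6.fin = "np"  [terminal]
9. n7.env = -3  [terminal]
10. n4.lim = 22  [f.env + 25]
11. n8.key = 0  [terminal]
12. n1.lim = 10  [10]
13. n9.key = "nw"  [terminal]
14. n10.pre = -1  [len(g.key) - 3]
15. n11.pre = 15  [15]
16. n12.env = 27  [terminal]
17. n13.env = -8  [terminal]
18. n14.env = -1  [terminal]
19. n11.lim = 28  [f₀.env * 2 - 26]
20. n15.cnt = false  [A₁.lim > 28]
21. n16.fin = "qz"  [terminal]
22. n17.env = 19  [terminal]
23. n15.mk = 17  [17]
24. n15.val = 19  [e.env * 3 - 38]
25. n10.lim = 21  [A₀.pre + A₁.lim - 6]
26. n0.mk = 3  [(if S.cnt then A₀.lim else A₁.lim) - 18]
27. n0.val = 1  [len(g.key) - 1]

3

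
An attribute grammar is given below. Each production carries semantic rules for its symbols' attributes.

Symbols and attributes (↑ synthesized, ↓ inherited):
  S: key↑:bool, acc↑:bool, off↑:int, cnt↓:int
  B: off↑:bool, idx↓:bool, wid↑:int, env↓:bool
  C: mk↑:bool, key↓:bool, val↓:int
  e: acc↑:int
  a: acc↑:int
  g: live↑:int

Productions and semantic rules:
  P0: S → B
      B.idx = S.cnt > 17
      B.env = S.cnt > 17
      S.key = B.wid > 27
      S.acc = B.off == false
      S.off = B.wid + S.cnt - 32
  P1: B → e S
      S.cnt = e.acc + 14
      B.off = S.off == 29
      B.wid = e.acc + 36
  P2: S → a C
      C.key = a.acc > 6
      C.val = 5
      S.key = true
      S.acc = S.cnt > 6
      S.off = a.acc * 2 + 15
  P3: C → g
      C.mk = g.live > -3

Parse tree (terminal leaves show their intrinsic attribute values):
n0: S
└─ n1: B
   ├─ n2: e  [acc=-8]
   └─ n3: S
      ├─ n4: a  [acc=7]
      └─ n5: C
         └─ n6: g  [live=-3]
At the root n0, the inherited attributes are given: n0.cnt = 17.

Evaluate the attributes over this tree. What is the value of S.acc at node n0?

false

1. n0.cnt = 17  [given at root]
2. n1.idx = false  [S.cnt > 17]
3. n1.env = false  [S.cnt > 17]
4. n2.acc = -8  [terminal]
5. n3.cnt = 6  [e.acc + 14]
6. n4.acc = 7  [terminal]
7. n5.key = true  [a.acc > 6]
8. n5.val = 5  [5]
9. n6.live = -3  [terminal]
10. n5.mk = false  [g.live > -3]
11. n3.key = true  [true]
12. n3.acc = false  [S.cnt > 6]
13. n3.off = 29  [a.acc * 2 + 15]
14. n1.off = true  [S.off == 29]
15. n1.wid = 28  [e.acc + 36]
16. n0.key = true  [B.wid > 27]
17. n0.acc = false  [B.off == false]
18. n0.off = 13  [B.wid + S.cnt - 32]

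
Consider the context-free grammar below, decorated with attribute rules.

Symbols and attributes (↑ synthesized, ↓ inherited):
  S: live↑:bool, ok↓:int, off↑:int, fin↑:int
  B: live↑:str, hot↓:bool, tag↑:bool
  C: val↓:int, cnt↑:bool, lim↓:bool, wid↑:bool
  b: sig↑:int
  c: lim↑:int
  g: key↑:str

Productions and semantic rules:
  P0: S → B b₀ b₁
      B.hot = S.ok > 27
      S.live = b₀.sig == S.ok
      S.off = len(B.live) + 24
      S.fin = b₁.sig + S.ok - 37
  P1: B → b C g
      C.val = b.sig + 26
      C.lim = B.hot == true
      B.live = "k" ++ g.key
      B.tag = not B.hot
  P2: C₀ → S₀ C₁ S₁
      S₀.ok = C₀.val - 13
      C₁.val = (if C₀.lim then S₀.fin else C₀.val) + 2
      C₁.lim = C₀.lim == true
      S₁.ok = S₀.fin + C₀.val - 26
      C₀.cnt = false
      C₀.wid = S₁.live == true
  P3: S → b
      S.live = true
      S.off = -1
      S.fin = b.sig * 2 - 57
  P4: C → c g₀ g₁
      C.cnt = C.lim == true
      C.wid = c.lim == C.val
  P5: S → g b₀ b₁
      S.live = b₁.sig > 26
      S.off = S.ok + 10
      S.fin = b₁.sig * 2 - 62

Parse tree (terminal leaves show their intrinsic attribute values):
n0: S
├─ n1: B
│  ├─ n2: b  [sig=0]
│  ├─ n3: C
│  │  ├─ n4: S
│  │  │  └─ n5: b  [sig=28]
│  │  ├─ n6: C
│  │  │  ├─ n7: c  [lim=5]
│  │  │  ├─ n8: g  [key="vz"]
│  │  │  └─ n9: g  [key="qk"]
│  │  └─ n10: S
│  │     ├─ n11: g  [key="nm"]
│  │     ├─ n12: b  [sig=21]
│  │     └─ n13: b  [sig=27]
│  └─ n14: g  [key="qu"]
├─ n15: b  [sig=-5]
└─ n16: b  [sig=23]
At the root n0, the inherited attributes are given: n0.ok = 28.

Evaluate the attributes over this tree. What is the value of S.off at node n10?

1. n0.ok = 28  [given at root]
2. n1.hot = true  [S.ok > 27]
3. n2.sig = 0  [terminal]
4. n3.val = 26  [b.sig + 26]
5. n3.lim = true  [B.hot == true]
6. n4.ok = 13  [C₀.val - 13]
7. n5.sig = 28  [terminal]
8. n4.live = true  [true]
9. n4.off = -1  [-1]
10. n4.fin = -1  [b.sig * 2 - 57]
11. n6.val = 1  [(if C₀.lim then S₀.fin else C₀.val) + 2]
12. n6.lim = true  [C₀.lim == true]
13. n7.lim = 5  [terminal]
14. n8.key = "vz"  [terminal]
15. n9.key = "qk"  [terminal]
16. n6.cnt = true  [C.lim == true]
17. n6.wid = false  [c.lim == C.val]
18. n10.ok = -1  [S₀.fin + C₀.val - 26]
19. n11.key = "nm"  [terminal]
20. n12.sig = 21  [terminal]
21. n13.sig = 27  [terminal]
22. n10.live = true  [b₁.sig > 26]
23. n10.off = 9  [S.ok + 10]
24. n10.fin = -8  [b₁.sig * 2 - 62]
25. n3.cnt = false  [false]
26. n3.wid = true  [S₁.live == true]
27. n14.key = "qu"  [terminal]
28. n1.live = "kqu"  ["k" ++ g.key]
29. n1.tag = false  [not B.hot]
30. n15.sig = -5  [terminal]
31. n16.sig = 23  [terminal]
32. n0.live = false  [b₀.sig == S.ok]
33. n0.off = 27  [len(B.live) + 24]
34. n0.fin = 14  [b₁.sig + S.ok - 37]

9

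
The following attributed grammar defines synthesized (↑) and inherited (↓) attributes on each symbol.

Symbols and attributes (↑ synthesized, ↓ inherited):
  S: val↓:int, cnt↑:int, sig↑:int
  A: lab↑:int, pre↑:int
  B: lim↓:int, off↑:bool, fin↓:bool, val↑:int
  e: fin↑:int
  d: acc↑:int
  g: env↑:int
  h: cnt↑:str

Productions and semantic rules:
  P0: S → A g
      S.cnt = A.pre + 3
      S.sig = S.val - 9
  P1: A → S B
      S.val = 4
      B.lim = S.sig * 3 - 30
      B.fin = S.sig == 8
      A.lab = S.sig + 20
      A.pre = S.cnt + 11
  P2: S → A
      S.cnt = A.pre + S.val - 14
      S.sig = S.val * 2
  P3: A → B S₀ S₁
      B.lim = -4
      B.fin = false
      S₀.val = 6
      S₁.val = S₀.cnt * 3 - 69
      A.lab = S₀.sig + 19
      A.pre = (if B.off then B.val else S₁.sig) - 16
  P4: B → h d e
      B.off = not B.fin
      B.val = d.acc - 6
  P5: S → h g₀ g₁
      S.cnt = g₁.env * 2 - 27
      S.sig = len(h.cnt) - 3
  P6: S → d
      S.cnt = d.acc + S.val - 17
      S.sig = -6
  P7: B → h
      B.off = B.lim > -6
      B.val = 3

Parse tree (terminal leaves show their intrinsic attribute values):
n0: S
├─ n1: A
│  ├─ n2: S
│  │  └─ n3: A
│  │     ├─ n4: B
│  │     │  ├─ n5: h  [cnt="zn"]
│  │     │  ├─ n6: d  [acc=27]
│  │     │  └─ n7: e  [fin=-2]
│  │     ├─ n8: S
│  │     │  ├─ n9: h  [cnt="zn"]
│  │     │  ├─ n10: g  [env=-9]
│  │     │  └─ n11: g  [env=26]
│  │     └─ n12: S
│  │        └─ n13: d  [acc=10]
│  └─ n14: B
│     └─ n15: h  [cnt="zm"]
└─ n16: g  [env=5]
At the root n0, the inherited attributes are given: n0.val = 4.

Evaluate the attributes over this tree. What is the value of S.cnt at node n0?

9

1. n0.val = 4  [given at root]
2. n2.val = 4  [4]
3. n4.lim = -4  [-4]
4. n4.fin = false  [false]
5. n5.cnt = "zn"  [terminal]
6. n6.acc = 27  [terminal]
7. n7.fin = -2  [terminal]
8. n4.off = true  [not B.fin]
9. n4.val = 21  [d.acc - 6]
10. n8.val = 6  [6]
11. n9.cnt = "zn"  [terminal]
12. n10.env = -9  [terminal]
13. n11.env = 26  [terminal]
14. n8.cnt = 25  [g₁.env * 2 - 27]
15. n8.sig = -1  [len(h.cnt) - 3]
16. n12.val = 6  [S₀.cnt * 3 - 69]
17. n13.acc = 10  [terminal]
18. n12.cnt = -1  [d.acc + S.val - 17]
19. n12.sig = -6  [-6]
20. n3.lab = 18  [S₀.sig + 19]
21. n3.pre = 5  [(if B.off then B.val else S₁.sig) - 16]
22. n2.cnt = -5  [A.pre + S.val - 14]
23. n2.sig = 8  [S.val * 2]
24. n14.lim = -6  [S.sig * 3 - 30]
25. n14.fin = true  [S.sig == 8]
26. n15.cnt = "zm"  [terminal]
27. n14.off = false  [B.lim > -6]
28. n14.val = 3  [3]
29. n1.lab = 28  [S.sig + 20]
30. n1.pre = 6  [S.cnt + 11]
31. n16.env = 5  [terminal]
32. n0.cnt = 9  [A.pre + 3]
33. n0.sig = -5  [S.val - 9]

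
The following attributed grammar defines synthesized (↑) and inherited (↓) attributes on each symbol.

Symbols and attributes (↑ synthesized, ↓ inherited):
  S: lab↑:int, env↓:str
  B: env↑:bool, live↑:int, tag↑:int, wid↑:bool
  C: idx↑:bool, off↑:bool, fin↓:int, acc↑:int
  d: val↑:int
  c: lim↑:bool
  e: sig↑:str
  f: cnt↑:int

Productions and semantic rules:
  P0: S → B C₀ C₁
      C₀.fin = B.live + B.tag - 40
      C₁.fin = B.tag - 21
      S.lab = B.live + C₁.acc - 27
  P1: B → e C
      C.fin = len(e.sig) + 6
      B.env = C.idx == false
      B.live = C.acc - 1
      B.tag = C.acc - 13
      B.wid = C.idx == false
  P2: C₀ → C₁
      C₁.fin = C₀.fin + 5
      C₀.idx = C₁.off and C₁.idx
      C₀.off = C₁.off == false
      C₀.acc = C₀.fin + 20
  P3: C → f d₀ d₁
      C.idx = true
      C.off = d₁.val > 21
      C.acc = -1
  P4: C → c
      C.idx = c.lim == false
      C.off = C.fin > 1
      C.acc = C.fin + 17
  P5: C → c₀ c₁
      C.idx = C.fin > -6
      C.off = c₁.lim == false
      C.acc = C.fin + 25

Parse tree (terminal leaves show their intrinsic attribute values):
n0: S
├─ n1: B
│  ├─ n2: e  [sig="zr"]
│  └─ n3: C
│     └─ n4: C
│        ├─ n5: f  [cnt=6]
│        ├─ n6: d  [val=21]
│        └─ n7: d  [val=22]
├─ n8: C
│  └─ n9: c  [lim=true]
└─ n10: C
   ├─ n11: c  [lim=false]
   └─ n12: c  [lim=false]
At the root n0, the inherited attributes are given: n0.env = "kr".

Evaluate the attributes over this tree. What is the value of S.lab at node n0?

19

1. n0.env = "kr"  [given at root]
2. n2.sig = "zr"  [terminal]
3. n3.fin = 8  [len(e.sig) + 6]
4. n4.fin = 13  [C₀.fin + 5]
5. n5.cnt = 6  [terminal]
6. n6.val = 21  [terminal]
7. n7.val = 22  [terminal]
8. n4.idx = true  [true]
9. n4.off = true  [d₁.val > 21]
10. n4.acc = -1  [-1]
11. n3.idx = true  [C₁.off and C₁.idx]
12. n3.off = false  [C₁.off == false]
13. n3.acc = 28  [C₀.fin + 20]
14. n1.env = false  [C.idx == false]
15. n1.live = 27  [C.acc - 1]
16. n1.tag = 15  [C.acc - 13]
17. n1.wid = false  [C.idx == false]
18. n8.fin = 2  [B.live + B.tag - 40]
19. n9.lim = true  [terminal]
20. n8.idx = false  [c.lim == false]
21. n8.off = true  [C.fin > 1]
22. n8.acc = 19  [C.fin + 17]
23. n10.fin = -6  [B.tag - 21]
24. n11.lim = false  [terminal]
25. n12.lim = false  [terminal]
26. n10.idx = false  [C.fin > -6]
27. n10.off = true  [c₁.lim == false]
28. n10.acc = 19  [C.fin + 25]
29. n0.lab = 19  [B.live + C₁.acc - 27]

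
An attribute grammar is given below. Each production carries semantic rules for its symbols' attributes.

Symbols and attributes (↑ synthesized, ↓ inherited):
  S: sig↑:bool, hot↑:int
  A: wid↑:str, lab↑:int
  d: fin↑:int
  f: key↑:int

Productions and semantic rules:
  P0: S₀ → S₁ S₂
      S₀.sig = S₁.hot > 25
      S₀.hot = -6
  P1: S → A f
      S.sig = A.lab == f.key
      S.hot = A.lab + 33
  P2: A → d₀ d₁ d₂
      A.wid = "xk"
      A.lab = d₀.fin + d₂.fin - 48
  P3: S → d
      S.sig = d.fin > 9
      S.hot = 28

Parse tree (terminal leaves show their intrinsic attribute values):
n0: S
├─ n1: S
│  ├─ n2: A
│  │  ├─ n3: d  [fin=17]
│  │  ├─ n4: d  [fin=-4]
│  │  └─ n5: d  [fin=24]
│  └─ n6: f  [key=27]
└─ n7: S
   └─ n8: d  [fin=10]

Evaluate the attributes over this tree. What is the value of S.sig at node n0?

true

1. n3.fin = 17  [terminal]
2. n4.fin = -4  [terminal]
3. n5.fin = 24  [terminal]
4. n2.wid = "xk"  ["xk"]
5. n2.lab = -7  [d₀.fin + d₂.fin - 48]
6. n6.key = 27  [terminal]
7. n1.sig = false  [A.lab == f.key]
8. n1.hot = 26  [A.lab + 33]
9. n8.fin = 10  [terminal]
10. n7.sig = true  [d.fin > 9]
11. n7.hot = 28  [28]
12. n0.sig = true  [S₁.hot > 25]
13. n0.hot = -6  [-6]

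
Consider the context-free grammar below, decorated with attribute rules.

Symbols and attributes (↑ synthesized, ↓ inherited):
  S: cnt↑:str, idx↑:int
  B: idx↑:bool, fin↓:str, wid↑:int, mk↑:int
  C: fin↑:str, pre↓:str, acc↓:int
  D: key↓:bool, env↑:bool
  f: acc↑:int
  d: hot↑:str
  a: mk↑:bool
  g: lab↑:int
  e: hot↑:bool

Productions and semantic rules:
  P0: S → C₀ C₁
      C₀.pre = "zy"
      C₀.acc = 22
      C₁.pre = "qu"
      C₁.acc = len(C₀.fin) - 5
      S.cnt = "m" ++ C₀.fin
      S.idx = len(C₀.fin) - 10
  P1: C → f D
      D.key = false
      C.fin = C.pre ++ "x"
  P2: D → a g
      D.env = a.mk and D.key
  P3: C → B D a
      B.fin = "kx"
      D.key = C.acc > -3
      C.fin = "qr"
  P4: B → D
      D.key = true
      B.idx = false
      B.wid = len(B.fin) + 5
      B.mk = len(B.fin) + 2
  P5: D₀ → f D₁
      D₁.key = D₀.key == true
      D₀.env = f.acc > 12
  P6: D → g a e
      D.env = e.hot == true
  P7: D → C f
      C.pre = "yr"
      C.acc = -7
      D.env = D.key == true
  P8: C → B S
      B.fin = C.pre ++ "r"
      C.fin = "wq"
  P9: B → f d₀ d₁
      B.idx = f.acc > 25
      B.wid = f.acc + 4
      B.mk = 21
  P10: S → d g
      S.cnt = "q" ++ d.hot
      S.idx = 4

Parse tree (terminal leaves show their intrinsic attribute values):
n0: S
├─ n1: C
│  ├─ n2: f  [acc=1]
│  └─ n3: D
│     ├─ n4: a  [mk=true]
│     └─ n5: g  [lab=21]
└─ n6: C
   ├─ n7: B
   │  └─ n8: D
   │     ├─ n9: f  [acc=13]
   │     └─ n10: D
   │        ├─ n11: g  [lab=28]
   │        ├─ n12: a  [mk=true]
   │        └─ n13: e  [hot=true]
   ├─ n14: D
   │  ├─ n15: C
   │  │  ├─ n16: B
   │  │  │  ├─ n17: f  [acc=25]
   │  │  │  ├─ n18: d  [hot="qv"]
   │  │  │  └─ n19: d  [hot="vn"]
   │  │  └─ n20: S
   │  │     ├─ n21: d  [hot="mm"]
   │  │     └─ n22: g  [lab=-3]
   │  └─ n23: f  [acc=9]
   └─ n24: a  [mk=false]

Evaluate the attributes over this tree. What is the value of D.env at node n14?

true

1. n1.pre = "zy"  ["zy"]
2. n1.acc = 22  [22]
3. n2.acc = 1  [terminal]
4. n3.key = false  [false]
5. n4.mk = true  [terminal]
6. n5.lab = 21  [terminal]
7. n3.env = false  [a.mk and D.key]
8. n1.fin = "zyx"  [C.pre ++ "x"]
9. n6.pre = "qu"  ["qu"]
10. n6.acc = -2  [len(C₀.fin) - 5]
11. n7.fin = "kx"  ["kx"]
12. n8.key = true  [true]
13. n9.acc = 13  [terminal]
14. n10.key = true  [D₀.key == true]
15. n11.lab = 28  [terminal]
16. n12.mk = true  [terminal]
17. n13.hot = true  [terminal]
18. n10.env = true  [e.hot == true]
19. n8.env = true  [f.acc > 12]
20. n7.idx = false  [false]
21. n7.wid = 7  [len(B.fin) + 5]
22. n7.mk = 4  [len(B.fin) + 2]
23. n14.key = true  [C.acc > -3]
24. n15.pre = "yr"  ["yr"]
25. n15.acc = -7  [-7]
26. n16.fin = "yrr"  [C.pre ++ "r"]
27. n17.acc = 25  [terminal]
28. n18.hot = "qv"  [terminal]
29. n19.hot = "vn"  [terminal]
30. n16.idx = false  [f.acc > 25]
31. n16.wid = 29  [f.acc + 4]
32. n16.mk = 21  [21]
33. n21.hot = "mm"  [terminal]
34. n22.lab = -3  [terminal]
35. n20.cnt = "qmm"  ["q" ++ d.hot]
36. n20.idx = 4  [4]
37. n15.fin = "wq"  ["wq"]
38. n23.acc = 9  [terminal]
39. n14.env = true  [D.key == true]
40. n24.mk = false  [terminal]
41. n6.fin = "qr"  ["qr"]
42. n0.cnt = "mzyx"  ["m" ++ C₀.fin]
43. n0.idx = -7  [len(C₀.fin) - 10]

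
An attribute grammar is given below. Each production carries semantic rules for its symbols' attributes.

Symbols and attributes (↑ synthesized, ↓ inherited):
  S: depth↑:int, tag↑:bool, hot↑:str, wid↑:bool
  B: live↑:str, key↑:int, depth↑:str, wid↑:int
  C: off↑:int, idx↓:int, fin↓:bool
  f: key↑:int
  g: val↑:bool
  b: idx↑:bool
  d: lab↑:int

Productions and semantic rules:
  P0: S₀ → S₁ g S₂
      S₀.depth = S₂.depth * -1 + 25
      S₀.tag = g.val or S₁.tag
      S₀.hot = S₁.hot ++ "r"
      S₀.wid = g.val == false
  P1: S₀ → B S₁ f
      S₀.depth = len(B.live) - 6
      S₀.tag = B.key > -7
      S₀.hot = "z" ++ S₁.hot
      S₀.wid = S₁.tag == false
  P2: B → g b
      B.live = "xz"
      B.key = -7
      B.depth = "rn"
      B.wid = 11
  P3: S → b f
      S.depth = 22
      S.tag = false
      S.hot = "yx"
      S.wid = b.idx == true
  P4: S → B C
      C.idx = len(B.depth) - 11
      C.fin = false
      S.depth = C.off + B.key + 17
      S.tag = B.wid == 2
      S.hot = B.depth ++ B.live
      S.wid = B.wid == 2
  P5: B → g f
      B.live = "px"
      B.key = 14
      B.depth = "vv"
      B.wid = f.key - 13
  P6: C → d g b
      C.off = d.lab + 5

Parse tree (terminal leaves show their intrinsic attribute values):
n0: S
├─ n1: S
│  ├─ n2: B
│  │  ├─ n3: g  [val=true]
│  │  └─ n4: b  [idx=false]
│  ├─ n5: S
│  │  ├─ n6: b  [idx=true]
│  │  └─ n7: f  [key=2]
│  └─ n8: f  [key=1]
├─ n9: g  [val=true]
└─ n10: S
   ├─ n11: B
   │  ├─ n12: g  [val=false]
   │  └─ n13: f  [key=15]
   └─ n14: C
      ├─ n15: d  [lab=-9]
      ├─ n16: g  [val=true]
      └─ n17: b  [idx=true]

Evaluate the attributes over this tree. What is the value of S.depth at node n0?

-2

1. n3.val = true  [terminal]
2. n4.idx = false  [terminal]
3. n2.live = "xz"  ["xz"]
4. n2.key = -7  [-7]
5. n2.depth = "rn"  ["rn"]
6. n2.wid = 11  [11]
7. n6.idx = true  [terminal]
8. n7.key = 2  [terminal]
9. n5.depth = 22  [22]
10. n5.tag = false  [false]
11. n5.hot = "yx"  ["yx"]
12. n5.wid = true  [b.idx == true]
13. n8.key = 1  [terminal]
14. n1.depth = -4  [len(B.live) - 6]
15. n1.tag = false  [B.key > -7]
16. n1.hot = "zyx"  ["z" ++ S₁.hot]
17. n1.wid = true  [S₁.tag == false]
18. n9.val = true  [terminal]
19. n12.val = false  [terminal]
20. n13.key = 15  [terminal]
21. n11.live = "px"  ["px"]
22. n11.key = 14  [14]
23. n11.depth = "vv"  ["vv"]
24. n11.wid = 2  [f.key - 13]
25. n14.idx = -9  [len(B.depth) - 11]
26. n14.fin = false  [false]
27. n15.lab = -9  [terminal]
28. n16.val = true  [terminal]
29. n17.idx = true  [terminal]
30. n14.off = -4  [d.lab + 5]
31. n10.depth = 27  [C.off + B.key + 17]
32. n10.tag = true  [B.wid == 2]
33. n10.hot = "vvpx"  [B.depth ++ B.live]
34. n10.wid = true  [B.wid == 2]
35. n0.depth = -2  [S₂.depth * -1 + 25]
36. n0.tag = true  [g.val or S₁.tag]
37. n0.hot = "zyxr"  [S₁.hot ++ "r"]
38. n0.wid = false  [g.val == false]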